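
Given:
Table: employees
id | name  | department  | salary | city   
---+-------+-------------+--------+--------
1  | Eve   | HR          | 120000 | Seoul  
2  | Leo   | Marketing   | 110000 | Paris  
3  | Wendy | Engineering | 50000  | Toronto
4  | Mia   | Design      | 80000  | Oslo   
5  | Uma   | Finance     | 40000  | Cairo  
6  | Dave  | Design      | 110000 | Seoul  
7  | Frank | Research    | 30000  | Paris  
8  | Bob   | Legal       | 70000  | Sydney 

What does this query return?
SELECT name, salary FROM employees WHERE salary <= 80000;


Filtering: salary <= 80000
Matching: 5 rows

5 rows:
Wendy, 50000
Mia, 80000
Uma, 40000
Frank, 30000
Bob, 70000


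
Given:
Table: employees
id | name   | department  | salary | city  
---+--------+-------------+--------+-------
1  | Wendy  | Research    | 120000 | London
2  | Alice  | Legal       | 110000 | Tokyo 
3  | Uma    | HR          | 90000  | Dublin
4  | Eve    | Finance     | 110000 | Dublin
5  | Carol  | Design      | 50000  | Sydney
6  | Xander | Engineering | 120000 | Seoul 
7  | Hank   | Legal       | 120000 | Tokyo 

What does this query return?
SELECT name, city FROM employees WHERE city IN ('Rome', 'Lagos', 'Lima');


Filtering: city IN ('Rome', 'Lagos', 'Lima')
Matching: 0 rows

Empty result set (0 rows)


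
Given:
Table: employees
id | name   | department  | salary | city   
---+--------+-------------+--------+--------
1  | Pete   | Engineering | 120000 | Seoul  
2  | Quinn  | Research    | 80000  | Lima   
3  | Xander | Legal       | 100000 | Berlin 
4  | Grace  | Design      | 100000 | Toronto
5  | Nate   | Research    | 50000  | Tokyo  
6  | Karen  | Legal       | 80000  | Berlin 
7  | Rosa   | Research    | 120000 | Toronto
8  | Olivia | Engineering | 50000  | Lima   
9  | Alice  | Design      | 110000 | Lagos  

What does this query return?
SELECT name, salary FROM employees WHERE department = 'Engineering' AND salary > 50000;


Filtering: department = 'Engineering' AND salary > 50000
Matching: 1 rows

1 rows:
Pete, 120000


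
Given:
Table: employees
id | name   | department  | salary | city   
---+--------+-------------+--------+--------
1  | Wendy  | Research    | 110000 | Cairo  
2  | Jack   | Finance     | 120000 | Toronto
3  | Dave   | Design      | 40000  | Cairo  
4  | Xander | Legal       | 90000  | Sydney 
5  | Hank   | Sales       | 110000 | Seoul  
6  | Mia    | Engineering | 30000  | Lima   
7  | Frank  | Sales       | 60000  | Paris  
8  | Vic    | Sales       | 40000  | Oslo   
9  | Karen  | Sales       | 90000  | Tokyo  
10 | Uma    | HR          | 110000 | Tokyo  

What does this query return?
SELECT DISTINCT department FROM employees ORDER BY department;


All 'department' values (row order): Research, Finance, Design, Legal, Sales, Engineering, Sales, Sales, Sales, HR
Removing duplicates leaves 7 unique value(s).

7 values:
Design
Engineering
Finance
HR
Legal
Research
Sales


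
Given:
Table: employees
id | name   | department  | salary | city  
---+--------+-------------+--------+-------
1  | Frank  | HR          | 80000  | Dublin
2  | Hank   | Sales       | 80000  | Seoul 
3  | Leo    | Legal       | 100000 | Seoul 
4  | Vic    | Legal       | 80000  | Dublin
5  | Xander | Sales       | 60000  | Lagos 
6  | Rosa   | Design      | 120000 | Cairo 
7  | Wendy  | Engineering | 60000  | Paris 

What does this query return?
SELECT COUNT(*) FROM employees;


COUNT(*) counts all rows

7


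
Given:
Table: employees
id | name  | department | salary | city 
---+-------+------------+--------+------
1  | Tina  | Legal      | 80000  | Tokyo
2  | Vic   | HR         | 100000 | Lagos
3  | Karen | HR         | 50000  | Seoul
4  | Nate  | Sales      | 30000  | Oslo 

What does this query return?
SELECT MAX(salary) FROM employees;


Salaries: 80000, 100000, 50000, 30000
MAX = 100000

100000


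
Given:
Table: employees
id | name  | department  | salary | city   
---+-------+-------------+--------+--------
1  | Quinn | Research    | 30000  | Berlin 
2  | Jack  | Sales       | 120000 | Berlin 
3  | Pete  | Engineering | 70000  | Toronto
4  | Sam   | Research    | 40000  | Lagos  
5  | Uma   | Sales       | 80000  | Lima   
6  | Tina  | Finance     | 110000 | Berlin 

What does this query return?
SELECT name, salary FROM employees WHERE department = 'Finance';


Filtering: department = 'Finance'
Matching rows: 1

1 rows:
Tina, 110000


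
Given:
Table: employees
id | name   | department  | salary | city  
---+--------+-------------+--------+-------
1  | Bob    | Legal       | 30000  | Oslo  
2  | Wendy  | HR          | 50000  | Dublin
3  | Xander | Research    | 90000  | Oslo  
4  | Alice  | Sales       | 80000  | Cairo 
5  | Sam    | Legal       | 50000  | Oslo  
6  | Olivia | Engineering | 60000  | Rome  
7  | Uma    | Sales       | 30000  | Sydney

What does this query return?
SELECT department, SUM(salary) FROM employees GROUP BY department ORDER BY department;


Summing salary within each department:
  Engineering: 60000 = 60000
  HR: 50000 = 50000
  Legal: 30000 + 50000 = 80000
  Research: 90000 = 90000
  Sales: 80000 + 30000 = 110000


5 groups:
Engineering, 60000
HR, 50000
Legal, 80000
Research, 90000
Sales, 110000


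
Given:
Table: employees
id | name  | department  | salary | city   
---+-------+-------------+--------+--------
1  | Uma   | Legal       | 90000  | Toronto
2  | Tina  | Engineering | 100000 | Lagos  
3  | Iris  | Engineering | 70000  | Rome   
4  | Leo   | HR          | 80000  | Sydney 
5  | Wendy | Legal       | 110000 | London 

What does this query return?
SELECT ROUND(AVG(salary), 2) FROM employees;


SUM(salary) = 450000
COUNT = 5
ROUND(AVG, 2) = ROUND(450000 / 5, 2) = 90000.0

90000.0


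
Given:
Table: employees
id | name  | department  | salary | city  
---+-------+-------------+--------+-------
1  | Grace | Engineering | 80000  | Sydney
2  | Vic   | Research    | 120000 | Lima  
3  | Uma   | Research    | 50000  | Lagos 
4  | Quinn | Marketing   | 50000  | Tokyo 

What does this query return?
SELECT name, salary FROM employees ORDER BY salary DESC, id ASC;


Sorting by salary DESC, then id ASC for ties

4 rows:
Vic, 120000
Grace, 80000
Uma, 50000
Quinn, 50000


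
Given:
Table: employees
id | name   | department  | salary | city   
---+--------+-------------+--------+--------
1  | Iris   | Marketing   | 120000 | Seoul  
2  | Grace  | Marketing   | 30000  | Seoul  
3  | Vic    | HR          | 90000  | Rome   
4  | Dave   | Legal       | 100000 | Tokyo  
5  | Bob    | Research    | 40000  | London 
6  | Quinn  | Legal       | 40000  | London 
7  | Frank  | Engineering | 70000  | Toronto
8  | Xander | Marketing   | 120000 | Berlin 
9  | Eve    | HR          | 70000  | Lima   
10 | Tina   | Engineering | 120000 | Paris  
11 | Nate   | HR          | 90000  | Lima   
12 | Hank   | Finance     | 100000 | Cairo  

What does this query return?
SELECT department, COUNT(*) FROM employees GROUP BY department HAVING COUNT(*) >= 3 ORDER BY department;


Groups with count >= 3:
  HR: 3 -> PASS
  Marketing: 3 -> PASS
  Engineering: 2 -> filtered out
  Finance: 1 -> filtered out
  Legal: 2 -> filtered out
  Research: 1 -> filtered out


2 groups:
HR, 3
Marketing, 3


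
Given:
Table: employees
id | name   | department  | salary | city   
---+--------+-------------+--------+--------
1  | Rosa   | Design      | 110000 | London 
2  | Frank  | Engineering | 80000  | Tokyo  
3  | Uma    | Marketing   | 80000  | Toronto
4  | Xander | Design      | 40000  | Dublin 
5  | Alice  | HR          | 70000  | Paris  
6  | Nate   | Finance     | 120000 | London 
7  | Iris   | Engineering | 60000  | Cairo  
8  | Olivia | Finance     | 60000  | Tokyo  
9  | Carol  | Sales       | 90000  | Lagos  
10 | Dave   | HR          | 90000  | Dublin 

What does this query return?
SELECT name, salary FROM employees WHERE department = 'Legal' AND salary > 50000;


Filtering: department = 'Legal' AND salary > 50000
Matching: 0 rows

Empty result set (0 rows)


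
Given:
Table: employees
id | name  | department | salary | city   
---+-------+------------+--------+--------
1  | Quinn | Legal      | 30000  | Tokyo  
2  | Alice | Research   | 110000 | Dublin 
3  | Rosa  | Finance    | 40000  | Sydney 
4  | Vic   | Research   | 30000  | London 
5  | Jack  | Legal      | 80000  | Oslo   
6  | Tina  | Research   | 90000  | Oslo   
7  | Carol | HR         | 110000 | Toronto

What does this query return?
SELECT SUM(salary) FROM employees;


SUM(salary) = 30000 + 110000 + 40000 + 30000 + 80000 + 90000 + 110000 = 490000

490000


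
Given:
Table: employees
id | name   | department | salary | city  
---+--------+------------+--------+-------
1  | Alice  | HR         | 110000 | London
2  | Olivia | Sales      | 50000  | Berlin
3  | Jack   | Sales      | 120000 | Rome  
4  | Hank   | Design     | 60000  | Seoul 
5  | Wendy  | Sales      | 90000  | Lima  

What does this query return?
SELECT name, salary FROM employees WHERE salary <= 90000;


Filtering: salary <= 90000
Matching: 3 rows

3 rows:
Olivia, 50000
Hank, 60000
Wendy, 90000


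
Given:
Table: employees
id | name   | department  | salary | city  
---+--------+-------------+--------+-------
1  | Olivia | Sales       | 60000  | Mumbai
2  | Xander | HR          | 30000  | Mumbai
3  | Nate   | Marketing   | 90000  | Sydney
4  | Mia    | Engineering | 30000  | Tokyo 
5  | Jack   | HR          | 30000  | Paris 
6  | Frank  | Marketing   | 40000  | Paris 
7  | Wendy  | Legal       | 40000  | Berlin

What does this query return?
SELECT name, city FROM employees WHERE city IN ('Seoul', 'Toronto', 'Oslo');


Filtering: city IN ('Seoul', 'Toronto', 'Oslo')
Matching: 0 rows

Empty result set (0 rows)


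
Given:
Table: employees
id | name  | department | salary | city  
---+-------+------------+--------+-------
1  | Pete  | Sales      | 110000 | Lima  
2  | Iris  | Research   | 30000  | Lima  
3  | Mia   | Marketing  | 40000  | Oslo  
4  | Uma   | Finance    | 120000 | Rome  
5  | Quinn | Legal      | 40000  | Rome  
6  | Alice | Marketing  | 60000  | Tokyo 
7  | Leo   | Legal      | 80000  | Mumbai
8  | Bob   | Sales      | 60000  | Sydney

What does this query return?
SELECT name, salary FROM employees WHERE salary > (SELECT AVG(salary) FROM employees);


Subquery: AVG(salary) = 67500.0
Filtering: salary > 67500.0
  Pete (110000) -> MATCH
  Uma (120000) -> MATCH
  Leo (80000) -> MATCH


3 rows:
Pete, 110000
Uma, 120000
Leo, 80000


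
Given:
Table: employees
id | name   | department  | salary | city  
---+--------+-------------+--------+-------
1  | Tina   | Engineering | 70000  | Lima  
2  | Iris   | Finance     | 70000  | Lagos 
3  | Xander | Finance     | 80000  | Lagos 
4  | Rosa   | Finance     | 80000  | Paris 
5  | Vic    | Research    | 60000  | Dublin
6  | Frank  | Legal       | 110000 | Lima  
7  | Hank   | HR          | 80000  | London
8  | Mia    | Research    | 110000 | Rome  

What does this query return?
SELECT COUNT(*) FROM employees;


COUNT(*) counts all rows

8


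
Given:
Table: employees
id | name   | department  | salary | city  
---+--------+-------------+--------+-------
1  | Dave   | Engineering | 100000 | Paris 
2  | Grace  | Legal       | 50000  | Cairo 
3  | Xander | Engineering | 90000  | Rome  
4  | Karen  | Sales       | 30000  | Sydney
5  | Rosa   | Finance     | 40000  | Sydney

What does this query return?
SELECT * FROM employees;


SELECT * returns all 5 rows with all columns

5 rows:
1, Dave, Engineering, 100000, Paris
2, Grace, Legal, 50000, Cairo
3, Xander, Engineering, 90000, Rome
4, Karen, Sales, 30000, Sydney
5, Rosa, Finance, 40000, Sydney


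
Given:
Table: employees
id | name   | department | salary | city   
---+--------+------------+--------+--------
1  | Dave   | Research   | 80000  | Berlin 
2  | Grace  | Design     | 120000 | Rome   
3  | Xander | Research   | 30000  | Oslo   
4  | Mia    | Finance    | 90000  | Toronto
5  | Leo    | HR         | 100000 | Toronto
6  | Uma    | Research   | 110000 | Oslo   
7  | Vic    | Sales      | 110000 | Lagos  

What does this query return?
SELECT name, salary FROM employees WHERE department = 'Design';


Filtering: department = 'Design'
Matching rows: 1

1 rows:
Grace, 120000


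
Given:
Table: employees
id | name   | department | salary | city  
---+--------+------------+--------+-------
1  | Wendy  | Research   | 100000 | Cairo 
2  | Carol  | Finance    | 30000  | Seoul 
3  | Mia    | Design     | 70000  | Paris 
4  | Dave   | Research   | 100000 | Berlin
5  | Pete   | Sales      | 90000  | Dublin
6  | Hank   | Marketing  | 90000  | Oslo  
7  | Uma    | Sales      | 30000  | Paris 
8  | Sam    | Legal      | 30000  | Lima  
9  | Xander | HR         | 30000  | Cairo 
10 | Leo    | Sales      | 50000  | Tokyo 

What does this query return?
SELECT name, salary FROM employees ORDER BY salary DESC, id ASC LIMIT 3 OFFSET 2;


Sort by salary DESC (id ASC tiebreak), then skip 2 and take 3
Rows 3 through 5

3 rows:
Pete, 90000
Hank, 90000
Mia, 70000


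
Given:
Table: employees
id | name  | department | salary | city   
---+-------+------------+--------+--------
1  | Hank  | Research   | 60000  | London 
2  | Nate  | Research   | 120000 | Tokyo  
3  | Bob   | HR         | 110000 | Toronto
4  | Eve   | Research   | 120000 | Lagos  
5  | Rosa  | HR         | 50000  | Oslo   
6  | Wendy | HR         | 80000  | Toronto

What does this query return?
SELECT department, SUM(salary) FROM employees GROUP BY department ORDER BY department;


Summing salary within each department:
  HR: 110000 + 50000 + 80000 = 240000
  Research: 60000 + 120000 + 120000 = 300000


2 groups:
HR, 240000
Research, 300000


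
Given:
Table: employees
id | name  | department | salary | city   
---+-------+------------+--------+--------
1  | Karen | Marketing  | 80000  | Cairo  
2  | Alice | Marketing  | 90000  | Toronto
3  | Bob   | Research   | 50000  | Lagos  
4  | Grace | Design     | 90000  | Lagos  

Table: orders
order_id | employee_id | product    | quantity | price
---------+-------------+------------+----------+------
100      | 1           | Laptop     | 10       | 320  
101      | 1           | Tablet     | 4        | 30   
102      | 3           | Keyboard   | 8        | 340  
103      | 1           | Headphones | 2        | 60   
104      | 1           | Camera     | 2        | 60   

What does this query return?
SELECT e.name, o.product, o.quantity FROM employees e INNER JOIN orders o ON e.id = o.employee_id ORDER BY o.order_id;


Joining employees.id = orders.employee_id:
  employee Karen (id=1) -> order Laptop
  employee Karen (id=1) -> order Tablet
  employee Bob (id=3) -> order Keyboard
  employee Karen (id=1) -> order Headphones
  employee Karen (id=1) -> order Camera


5 rows:
Karen, Laptop, 10
Karen, Tablet, 4
Bob, Keyboard, 8
Karen, Headphones, 2
Karen, Camera, 2


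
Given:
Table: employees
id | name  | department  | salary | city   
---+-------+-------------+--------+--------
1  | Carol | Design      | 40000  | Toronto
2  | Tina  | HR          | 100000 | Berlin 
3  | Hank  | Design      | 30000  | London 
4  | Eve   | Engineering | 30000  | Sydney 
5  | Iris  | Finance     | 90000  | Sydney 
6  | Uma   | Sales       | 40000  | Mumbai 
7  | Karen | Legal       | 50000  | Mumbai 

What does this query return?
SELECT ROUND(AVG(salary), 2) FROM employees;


SUM(salary) = 380000
COUNT = 7
ROUND(AVG, 2) = ROUND(380000 / 7, 2) = 54285.71

54285.71


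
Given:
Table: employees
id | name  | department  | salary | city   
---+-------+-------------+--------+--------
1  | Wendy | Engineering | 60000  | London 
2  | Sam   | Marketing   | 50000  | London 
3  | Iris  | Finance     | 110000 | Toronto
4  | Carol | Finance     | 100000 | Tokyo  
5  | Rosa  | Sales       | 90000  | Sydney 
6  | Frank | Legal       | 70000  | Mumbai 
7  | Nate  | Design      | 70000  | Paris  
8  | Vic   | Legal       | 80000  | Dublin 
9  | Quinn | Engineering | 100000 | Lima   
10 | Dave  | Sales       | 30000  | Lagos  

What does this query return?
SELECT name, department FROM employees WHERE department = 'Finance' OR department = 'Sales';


Filtering: department = 'Finance' OR 'Sales'
Matching: 4 rows

4 rows:
Iris, Finance
Carol, Finance
Rosa, Sales
Dave, Sales


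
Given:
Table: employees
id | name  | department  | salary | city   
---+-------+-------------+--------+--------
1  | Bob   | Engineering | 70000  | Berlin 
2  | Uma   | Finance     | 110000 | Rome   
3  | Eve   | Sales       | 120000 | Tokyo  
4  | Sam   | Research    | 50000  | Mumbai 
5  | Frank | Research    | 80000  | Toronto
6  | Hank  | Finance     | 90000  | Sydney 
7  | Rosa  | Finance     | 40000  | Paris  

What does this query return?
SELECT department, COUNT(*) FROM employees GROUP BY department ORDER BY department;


Assigning each row to its department group:
  Bob -> Engineering
  Uma -> Finance
  Eve -> Sales
  Sam -> Research
  Frank -> Research
  Hank -> Finance
  Rosa -> Finance


4 groups:
Engineering, 1
Finance, 3
Research, 2
Sales, 1


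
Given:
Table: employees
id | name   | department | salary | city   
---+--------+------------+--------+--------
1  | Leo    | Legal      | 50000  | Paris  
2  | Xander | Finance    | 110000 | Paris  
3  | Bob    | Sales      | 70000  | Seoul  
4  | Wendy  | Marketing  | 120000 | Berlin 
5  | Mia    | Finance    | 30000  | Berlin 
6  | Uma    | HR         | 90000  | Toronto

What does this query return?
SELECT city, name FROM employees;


Projecting columns: city, name

6 rows:
Paris, Leo
Paris, Xander
Seoul, Bob
Berlin, Wendy
Berlin, Mia
Toronto, Uma


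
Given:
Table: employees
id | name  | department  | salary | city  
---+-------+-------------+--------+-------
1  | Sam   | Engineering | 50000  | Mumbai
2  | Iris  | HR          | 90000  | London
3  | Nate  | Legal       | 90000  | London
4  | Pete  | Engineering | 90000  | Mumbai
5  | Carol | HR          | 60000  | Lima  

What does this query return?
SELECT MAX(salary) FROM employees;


Salaries: 50000, 90000, 90000, 90000, 60000
MAX = 90000

90000


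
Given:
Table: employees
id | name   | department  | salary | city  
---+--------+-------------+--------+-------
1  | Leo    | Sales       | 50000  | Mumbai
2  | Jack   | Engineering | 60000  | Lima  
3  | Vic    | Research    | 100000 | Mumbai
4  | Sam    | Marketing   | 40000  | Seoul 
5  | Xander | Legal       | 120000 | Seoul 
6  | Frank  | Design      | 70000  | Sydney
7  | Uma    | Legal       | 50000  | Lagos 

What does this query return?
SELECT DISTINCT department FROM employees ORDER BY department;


All 'department' values (row order): Sales, Engineering, Research, Marketing, Legal, Design, Legal
Removing duplicates leaves 6 unique value(s).

6 values:
Design
Engineering
Legal
Marketing
Research
Sales


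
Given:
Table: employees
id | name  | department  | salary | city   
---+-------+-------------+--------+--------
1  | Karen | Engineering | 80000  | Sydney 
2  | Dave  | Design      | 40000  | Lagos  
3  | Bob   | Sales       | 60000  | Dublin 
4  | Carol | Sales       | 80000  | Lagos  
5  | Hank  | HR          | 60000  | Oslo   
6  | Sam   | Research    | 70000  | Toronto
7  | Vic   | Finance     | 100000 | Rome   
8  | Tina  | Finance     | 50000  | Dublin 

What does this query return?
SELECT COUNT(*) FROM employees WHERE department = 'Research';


Counting rows where department = 'Research'
  Sam -> MATCH


1


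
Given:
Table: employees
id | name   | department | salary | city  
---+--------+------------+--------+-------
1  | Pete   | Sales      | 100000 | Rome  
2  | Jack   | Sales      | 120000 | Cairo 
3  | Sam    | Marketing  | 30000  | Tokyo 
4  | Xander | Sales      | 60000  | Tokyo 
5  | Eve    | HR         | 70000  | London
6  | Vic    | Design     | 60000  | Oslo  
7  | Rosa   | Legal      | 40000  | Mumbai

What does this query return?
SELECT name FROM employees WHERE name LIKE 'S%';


LIKE 'S%' matches names starting with 'S'
Matching: 1

1 rows:
Sam


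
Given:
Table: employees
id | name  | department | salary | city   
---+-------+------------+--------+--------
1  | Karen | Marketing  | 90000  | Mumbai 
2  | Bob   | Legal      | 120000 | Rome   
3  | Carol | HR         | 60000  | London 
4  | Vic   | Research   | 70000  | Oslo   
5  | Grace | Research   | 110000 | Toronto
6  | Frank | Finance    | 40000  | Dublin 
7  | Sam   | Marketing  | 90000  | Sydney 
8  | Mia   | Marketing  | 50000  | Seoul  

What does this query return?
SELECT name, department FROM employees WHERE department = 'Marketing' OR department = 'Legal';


Filtering: department = 'Marketing' OR 'Legal'
Matching: 4 rows

4 rows:
Karen, Marketing
Bob, Legal
Sam, Marketing
Mia, Marketing


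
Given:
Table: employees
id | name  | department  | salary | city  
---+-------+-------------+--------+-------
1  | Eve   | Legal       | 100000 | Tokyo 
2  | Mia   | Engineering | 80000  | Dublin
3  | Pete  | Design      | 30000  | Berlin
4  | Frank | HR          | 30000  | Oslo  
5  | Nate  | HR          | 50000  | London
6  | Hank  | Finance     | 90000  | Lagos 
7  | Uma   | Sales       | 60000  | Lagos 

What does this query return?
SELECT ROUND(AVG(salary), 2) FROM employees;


SUM(salary) = 440000
COUNT = 7
ROUND(AVG, 2) = ROUND(440000 / 7, 2) = 62857.14

62857.14


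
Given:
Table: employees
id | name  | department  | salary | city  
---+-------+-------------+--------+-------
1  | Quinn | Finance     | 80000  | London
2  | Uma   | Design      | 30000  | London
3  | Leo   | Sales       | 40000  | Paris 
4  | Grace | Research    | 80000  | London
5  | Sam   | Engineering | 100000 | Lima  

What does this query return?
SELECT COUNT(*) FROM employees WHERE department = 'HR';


Counting rows where department = 'HR'


0


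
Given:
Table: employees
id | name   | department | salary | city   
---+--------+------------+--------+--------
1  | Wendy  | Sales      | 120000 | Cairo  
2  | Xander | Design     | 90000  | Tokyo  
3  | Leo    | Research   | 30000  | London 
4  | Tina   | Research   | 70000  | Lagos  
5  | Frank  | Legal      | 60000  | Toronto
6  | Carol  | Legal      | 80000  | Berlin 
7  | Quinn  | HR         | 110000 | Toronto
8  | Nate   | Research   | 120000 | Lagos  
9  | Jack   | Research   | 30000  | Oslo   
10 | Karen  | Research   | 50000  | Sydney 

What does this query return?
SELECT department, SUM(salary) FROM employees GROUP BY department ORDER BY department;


Summing salary within each department:
  Design: 90000 = 90000
  HR: 110000 = 110000
  Legal: 60000 + 80000 = 140000
  Research: 30000 + 70000 + 120000 + 30000 + 50000 = 300000
  Sales: 120000 = 120000


5 groups:
Design, 90000
HR, 110000
Legal, 140000
Research, 300000
Sales, 120000


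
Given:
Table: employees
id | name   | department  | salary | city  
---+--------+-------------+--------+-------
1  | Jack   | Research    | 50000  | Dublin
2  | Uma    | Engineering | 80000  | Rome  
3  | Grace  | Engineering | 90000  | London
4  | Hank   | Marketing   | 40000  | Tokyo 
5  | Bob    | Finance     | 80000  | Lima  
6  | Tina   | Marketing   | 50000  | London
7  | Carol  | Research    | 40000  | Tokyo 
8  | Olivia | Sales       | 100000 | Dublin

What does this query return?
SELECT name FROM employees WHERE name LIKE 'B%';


LIKE 'B%' matches names starting with 'B'
Matching: 1

1 rows:
Bob


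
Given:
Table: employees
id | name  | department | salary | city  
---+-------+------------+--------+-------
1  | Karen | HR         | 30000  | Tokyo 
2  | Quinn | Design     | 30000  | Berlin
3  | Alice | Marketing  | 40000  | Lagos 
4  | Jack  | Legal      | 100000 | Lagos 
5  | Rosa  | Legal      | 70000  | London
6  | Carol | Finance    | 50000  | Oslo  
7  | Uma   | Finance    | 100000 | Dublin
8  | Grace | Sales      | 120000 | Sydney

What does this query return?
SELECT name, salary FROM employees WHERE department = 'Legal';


Filtering: department = 'Legal'
Matching rows: 2

2 rows:
Jack, 100000
Rosa, 70000


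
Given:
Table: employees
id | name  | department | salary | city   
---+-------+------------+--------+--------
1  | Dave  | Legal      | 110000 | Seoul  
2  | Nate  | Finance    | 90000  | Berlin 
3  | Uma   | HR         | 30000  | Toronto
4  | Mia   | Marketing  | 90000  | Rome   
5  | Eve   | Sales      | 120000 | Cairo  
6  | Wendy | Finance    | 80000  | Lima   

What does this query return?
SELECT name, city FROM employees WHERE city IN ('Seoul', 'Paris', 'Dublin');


Filtering: city IN ('Seoul', 'Paris', 'Dublin')
Matching: 1 rows

1 rows:
Dave, Seoul


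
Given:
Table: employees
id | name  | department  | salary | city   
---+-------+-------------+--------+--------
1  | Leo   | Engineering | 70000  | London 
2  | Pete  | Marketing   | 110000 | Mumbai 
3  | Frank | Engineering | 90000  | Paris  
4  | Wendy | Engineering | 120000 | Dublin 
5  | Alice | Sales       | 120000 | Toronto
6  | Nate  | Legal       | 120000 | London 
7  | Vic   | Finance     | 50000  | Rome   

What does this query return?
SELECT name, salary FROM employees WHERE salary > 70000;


Filtering: salary > 70000
Matching: 5 rows

5 rows:
Pete, 110000
Frank, 90000
Wendy, 120000
Alice, 120000
Nate, 120000


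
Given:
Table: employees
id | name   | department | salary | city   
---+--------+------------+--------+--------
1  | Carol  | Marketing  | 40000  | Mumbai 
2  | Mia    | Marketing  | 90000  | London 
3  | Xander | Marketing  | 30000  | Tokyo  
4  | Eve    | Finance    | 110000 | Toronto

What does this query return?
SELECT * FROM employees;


SELECT * returns all 4 rows with all columns

4 rows:
1, Carol, Marketing, 40000, Mumbai
2, Mia, Marketing, 90000, London
3, Xander, Marketing, 30000, Tokyo
4, Eve, Finance, 110000, Toronto


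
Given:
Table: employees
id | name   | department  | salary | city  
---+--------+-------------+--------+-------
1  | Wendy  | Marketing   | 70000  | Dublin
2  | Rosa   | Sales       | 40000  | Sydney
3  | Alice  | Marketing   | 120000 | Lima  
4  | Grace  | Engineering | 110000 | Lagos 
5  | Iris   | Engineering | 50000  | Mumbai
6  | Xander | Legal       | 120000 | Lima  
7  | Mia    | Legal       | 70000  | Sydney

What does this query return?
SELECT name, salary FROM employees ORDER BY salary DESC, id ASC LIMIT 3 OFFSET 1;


Sort by salary DESC (id ASC tiebreak), then skip 1 and take 3
Rows 2 through 4

3 rows:
Xander, 120000
Grace, 110000
Wendy, 70000


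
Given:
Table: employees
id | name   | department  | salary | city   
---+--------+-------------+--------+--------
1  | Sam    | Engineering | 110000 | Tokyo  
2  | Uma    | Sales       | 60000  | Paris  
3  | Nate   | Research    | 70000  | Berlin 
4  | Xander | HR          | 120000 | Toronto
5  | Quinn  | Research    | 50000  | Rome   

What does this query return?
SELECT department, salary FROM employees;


Projecting columns: department, salary

5 rows:
Engineering, 110000
Sales, 60000
Research, 70000
HR, 120000
Research, 50000


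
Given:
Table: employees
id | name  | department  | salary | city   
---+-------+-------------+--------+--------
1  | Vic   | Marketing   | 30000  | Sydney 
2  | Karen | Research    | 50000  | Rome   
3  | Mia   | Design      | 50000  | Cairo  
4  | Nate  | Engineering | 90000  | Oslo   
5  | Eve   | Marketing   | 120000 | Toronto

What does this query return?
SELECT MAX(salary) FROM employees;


Salaries: 30000, 50000, 50000, 90000, 120000
MAX = 120000

120000


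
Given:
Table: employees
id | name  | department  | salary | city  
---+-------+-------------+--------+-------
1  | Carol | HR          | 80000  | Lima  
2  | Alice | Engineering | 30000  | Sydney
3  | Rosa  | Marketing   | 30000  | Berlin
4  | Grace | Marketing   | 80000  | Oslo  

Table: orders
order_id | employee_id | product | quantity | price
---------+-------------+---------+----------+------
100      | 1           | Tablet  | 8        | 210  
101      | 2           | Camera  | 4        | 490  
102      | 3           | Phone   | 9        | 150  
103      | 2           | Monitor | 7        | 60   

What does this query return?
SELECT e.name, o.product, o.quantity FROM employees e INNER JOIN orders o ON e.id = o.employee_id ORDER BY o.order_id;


Joining employees.id = orders.employee_id:
  employee Carol (id=1) -> order Tablet
  employee Alice (id=2) -> order Camera
  employee Rosa (id=3) -> order Phone
  employee Alice (id=2) -> order Monitor


4 rows:
Carol, Tablet, 8
Alice, Camera, 4
Rosa, Phone, 9
Alice, Monitor, 7


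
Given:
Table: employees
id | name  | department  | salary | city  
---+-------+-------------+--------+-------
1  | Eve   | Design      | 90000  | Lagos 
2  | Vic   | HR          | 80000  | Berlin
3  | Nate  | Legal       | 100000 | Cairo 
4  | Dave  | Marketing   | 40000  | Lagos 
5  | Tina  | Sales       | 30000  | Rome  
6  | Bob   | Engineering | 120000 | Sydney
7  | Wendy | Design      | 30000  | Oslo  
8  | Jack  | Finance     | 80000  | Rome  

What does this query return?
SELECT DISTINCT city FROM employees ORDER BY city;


All 'city' values (row order): Lagos, Berlin, Cairo, Lagos, Rome, Sydney, Oslo, Rome
Removing duplicates leaves 6 unique value(s).

6 values:
Berlin
Cairo
Lagos
Oslo
Rome
Sydney


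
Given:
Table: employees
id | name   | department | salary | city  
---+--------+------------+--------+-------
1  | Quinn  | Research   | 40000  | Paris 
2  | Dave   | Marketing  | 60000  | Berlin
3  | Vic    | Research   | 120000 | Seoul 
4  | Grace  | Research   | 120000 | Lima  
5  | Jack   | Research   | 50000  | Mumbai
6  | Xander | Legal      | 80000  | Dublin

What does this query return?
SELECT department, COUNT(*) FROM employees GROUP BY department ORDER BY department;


Assigning each row to its department group:
  Quinn -> Research
  Dave -> Marketing
  Vic -> Research
  Grace -> Research
  Jack -> Research
  Xander -> Legal


3 groups:
Legal, 1
Marketing, 1
Research, 4


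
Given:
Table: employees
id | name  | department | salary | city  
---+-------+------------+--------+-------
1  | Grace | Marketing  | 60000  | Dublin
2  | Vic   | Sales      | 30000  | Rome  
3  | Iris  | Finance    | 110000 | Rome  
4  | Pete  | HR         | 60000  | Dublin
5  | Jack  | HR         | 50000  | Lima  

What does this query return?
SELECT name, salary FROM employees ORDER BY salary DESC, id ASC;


Sorting by salary DESC, then id ASC for ties

5 rows:
Iris, 110000
Grace, 60000
Pete, 60000
Jack, 50000
Vic, 30000


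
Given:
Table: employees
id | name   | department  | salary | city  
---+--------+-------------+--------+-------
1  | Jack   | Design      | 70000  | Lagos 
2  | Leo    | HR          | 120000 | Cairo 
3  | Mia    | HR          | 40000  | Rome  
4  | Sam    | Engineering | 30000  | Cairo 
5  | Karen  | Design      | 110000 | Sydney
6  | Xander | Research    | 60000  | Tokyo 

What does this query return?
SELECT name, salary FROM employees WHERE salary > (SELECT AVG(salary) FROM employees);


Subquery: AVG(salary) = 71666.67
Filtering: salary > 71666.67
  Leo (120000) -> MATCH
  Karen (110000) -> MATCH


2 rows:
Leo, 120000
Karen, 110000


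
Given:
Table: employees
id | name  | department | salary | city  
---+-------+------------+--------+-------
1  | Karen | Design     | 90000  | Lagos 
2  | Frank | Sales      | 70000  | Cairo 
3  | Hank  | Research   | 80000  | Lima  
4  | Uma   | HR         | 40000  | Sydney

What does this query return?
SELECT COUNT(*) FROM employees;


COUNT(*) counts all rows

4


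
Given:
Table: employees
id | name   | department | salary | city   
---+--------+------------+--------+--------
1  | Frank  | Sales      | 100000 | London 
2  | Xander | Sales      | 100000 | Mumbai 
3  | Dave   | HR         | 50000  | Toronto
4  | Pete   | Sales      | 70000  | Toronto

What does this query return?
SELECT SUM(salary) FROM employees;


SUM(salary) = 100000 + 100000 + 50000 + 70000 = 320000

320000


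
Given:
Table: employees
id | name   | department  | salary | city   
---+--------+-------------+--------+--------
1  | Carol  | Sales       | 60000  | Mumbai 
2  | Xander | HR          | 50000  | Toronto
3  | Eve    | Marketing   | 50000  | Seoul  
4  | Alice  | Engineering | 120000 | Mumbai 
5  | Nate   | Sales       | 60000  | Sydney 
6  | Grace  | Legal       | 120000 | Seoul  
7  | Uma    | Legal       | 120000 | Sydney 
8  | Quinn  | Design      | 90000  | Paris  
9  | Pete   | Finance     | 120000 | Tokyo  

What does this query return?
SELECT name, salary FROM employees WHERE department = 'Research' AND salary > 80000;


Filtering: department = 'Research' AND salary > 80000
Matching: 0 rows

Empty result set (0 rows)


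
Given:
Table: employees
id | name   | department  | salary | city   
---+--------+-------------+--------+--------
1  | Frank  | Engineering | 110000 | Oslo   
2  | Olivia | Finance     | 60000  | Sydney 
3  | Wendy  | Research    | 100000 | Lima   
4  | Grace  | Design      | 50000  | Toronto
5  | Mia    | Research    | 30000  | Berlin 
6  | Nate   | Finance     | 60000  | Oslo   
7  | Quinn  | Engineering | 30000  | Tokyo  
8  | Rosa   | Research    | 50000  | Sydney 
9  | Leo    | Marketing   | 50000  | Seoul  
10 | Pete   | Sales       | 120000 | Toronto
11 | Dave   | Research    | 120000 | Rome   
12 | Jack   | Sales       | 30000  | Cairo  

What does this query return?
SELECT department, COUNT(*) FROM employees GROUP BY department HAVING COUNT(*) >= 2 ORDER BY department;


Groups with count >= 2:
  Engineering: 2 -> PASS
  Finance: 2 -> PASS
  Research: 4 -> PASS
  Sales: 2 -> PASS
  Design: 1 -> filtered out
  Marketing: 1 -> filtered out


4 groups:
Engineering, 2
Finance, 2
Research, 4
Sales, 2


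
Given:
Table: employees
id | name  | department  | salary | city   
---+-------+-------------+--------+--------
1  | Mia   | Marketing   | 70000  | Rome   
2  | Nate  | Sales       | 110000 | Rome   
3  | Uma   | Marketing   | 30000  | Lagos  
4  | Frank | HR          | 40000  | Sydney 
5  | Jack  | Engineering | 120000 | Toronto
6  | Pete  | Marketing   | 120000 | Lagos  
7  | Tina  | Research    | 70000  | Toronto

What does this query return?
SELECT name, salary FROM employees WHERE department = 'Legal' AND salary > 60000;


Filtering: department = 'Legal' AND salary > 60000
Matching: 0 rows

Empty result set (0 rows)


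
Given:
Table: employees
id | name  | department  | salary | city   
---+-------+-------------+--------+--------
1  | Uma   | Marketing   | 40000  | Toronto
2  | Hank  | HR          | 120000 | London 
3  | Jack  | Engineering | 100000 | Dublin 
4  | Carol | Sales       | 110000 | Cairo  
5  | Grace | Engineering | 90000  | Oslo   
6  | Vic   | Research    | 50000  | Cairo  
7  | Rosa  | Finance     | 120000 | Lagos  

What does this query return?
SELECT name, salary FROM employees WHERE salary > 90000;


Filtering: salary > 90000
Matching: 4 rows

4 rows:
Hank, 120000
Jack, 100000
Carol, 110000
Rosa, 120000


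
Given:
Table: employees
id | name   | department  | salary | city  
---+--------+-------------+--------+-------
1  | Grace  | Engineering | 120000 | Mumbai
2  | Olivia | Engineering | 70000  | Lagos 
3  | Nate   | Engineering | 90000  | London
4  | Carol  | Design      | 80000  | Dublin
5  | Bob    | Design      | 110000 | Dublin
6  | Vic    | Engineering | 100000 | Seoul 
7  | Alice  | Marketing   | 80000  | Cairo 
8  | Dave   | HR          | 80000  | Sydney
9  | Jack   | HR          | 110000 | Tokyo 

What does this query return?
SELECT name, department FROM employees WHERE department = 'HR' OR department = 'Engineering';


Filtering: department = 'HR' OR 'Engineering'
Matching: 6 rows

6 rows:
Grace, Engineering
Olivia, Engineering
Nate, Engineering
Vic, Engineering
Dave, HR
Jack, HR


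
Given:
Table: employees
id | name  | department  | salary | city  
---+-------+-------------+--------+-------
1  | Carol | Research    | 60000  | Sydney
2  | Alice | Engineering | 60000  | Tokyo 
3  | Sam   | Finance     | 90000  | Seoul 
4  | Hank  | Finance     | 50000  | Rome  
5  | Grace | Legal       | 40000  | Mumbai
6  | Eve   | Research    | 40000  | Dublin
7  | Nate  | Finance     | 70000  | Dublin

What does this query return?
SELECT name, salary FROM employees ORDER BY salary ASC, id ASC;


Sorting by salary ASC, then id ASC for ties

7 rows:
Grace, 40000
Eve, 40000
Hank, 50000
Carol, 60000
Alice, 60000
Nate, 70000
Sam, 90000


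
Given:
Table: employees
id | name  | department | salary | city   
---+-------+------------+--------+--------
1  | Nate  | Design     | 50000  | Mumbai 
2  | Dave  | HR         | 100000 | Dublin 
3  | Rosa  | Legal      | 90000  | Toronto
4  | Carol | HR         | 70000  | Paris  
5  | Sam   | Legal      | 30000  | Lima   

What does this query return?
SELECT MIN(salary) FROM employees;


Salaries: 50000, 100000, 90000, 70000, 30000
MIN = 30000

30000


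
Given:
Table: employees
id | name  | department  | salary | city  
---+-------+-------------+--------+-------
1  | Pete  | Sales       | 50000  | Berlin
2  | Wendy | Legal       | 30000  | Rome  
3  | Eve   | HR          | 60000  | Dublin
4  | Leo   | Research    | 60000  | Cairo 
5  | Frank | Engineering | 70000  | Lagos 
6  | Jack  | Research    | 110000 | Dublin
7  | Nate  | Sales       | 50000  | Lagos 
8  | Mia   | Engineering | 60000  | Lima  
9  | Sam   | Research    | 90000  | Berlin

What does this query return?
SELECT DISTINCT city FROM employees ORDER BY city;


All 'city' values (row order): Berlin, Rome, Dublin, Cairo, Lagos, Dublin, Lagos, Lima, Berlin
Removing duplicates leaves 6 unique value(s).

6 values:
Berlin
Cairo
Dublin
Lagos
Lima
Rome


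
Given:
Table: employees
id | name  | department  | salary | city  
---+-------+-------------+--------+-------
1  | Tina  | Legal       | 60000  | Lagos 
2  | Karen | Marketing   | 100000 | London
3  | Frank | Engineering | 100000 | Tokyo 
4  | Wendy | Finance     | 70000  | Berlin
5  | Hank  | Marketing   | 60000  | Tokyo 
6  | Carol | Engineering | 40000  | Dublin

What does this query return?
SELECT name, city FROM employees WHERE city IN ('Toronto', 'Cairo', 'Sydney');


Filtering: city IN ('Toronto', 'Cairo', 'Sydney')
Matching: 0 rows

Empty result set (0 rows)


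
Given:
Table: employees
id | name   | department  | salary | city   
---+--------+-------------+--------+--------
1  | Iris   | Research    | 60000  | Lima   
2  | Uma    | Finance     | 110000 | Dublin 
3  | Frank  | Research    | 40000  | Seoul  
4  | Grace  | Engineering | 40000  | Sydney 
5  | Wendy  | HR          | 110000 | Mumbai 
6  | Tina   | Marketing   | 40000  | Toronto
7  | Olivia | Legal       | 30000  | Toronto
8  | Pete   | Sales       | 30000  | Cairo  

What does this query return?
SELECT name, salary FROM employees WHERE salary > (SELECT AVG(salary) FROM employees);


Subquery: AVG(salary) = 57500.0
Filtering: salary > 57500.0
  Iris (60000) -> MATCH
  Uma (110000) -> MATCH
  Wendy (110000) -> MATCH


3 rows:
Iris, 60000
Uma, 110000
Wendy, 110000


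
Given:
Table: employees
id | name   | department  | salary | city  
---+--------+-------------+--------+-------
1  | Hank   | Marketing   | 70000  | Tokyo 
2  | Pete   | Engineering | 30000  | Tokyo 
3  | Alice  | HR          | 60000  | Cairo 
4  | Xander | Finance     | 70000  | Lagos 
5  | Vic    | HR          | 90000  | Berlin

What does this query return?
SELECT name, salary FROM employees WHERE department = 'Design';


Filtering: department = 'Design'
Matching rows: 0

Empty result set (0 rows)


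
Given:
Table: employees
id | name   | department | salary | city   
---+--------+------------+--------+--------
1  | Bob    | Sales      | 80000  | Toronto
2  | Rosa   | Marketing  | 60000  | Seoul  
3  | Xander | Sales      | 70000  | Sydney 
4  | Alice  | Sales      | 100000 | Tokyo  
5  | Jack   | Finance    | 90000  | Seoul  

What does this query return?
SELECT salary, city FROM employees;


Projecting columns: salary, city

5 rows:
80000, Toronto
60000, Seoul
70000, Sydney
100000, Tokyo
90000, Seoul


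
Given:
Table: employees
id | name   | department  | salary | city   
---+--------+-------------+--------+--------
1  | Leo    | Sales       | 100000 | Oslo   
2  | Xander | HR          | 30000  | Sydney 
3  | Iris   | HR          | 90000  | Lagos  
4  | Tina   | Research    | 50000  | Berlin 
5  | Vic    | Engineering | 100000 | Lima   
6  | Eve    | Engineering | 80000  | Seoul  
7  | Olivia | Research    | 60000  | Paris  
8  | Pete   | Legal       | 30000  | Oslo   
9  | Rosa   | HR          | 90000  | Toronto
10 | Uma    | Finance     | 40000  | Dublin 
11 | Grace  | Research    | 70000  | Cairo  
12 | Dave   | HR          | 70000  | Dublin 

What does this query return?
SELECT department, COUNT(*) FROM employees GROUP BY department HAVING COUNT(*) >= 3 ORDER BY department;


Groups with count >= 3:
  HR: 4 -> PASS
  Research: 3 -> PASS
  Engineering: 2 -> filtered out
  Finance: 1 -> filtered out
  Legal: 1 -> filtered out
  Sales: 1 -> filtered out


2 groups:
HR, 4
Research, 3
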